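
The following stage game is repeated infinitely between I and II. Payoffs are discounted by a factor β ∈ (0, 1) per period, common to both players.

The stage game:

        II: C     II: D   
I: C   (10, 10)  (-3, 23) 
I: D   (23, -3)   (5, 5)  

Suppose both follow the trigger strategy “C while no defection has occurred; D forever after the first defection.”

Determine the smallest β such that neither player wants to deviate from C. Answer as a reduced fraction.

13/18

Under grim trigger the critical discount factor is (T−C)/(T−P) with T = 23, C = 10, P = 5.
β* = (23−10)/(23−5) = 13/18.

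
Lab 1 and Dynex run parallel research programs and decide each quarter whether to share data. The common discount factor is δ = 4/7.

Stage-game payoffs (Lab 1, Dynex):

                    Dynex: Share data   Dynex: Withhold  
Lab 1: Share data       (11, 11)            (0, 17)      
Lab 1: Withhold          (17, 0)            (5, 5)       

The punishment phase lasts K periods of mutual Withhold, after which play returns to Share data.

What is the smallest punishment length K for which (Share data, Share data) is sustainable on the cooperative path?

3

No profitable deviation requires (11−5)(δ+…+δ^K) ≥ 17−11, i.e. δ+…+δ^K ≥ 1 ≈ 1.0000.
With δ = 4/7, the partial sums are K=1: 0.5714, K=2: 0.8980, K=3: 1.0845.
K = 3 is the first length at which the sum reaches 1.0000.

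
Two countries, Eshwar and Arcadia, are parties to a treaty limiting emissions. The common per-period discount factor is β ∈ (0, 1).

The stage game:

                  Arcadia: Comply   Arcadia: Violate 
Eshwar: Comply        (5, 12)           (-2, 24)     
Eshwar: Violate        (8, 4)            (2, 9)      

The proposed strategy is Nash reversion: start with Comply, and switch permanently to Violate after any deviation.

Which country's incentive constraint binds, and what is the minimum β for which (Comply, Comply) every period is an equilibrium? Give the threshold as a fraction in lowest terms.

Eshwar: cooperation gives 5 each period; deviation gives 8 once then 2 forever.
  5/(1−β) ≥ 8 + 2β/(1−β) ⇒ β ≥ 3/6 = 1/2.
Arcadia: cooperation gives 12 each period; deviation gives 24 once then 9 forever.
  β ≥ 12/15 = 4/5.
Both must hold, so the binding constraint is Arcadia's: β ≥ 4/5.

Arcadia; β ≥ 4/5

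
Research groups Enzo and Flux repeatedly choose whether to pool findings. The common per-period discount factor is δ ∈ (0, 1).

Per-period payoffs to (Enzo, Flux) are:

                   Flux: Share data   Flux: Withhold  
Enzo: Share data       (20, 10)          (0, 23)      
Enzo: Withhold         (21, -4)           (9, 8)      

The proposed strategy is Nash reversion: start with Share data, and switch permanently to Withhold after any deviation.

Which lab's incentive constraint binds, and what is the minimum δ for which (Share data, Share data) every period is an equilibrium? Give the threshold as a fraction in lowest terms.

Flux; δ ≥ 13/15

Enzo: cooperation gives 20 each period; deviation gives 21 once then 9 forever.
  20/(1−δ) ≥ 21 + 9δ/(1−δ) ⇒ δ ≥ 1/12.
Flux: cooperation gives 10 each period; deviation gives 23 once then 8 forever.
  δ ≥ 13/15.
Both must hold, so the binding constraint is Flux's: δ ≥ 13/15.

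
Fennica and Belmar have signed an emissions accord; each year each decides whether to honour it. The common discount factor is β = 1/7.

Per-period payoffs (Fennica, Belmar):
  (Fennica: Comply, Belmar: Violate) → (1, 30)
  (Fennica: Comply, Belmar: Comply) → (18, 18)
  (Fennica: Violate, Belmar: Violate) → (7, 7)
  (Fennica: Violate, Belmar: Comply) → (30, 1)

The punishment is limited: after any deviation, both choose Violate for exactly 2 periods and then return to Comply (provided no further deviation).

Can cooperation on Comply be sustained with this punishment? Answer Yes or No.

No

IC: β+…+β^2 ≥ (30−18)/(18−7) = 12/11.
At β = 1/7: partial sum = 0.1633 < 1.0909. Cooperation not sustainable.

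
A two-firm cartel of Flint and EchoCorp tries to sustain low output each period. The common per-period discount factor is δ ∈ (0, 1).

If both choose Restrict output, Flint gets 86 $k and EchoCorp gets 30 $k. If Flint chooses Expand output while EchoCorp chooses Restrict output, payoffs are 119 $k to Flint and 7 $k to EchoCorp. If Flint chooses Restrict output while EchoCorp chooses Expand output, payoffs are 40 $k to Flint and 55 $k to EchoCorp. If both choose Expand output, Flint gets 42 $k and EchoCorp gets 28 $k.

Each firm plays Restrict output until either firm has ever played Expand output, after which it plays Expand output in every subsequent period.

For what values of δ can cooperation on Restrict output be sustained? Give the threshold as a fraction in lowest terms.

Flint's threshold: (119−86)/(119−42) = 3/7.
EchoCorp's threshold: (55−30)/(55−28) = 25/27.
3/7 < 25/27, so EchoCorp binds and δ* = 25/27.

25/27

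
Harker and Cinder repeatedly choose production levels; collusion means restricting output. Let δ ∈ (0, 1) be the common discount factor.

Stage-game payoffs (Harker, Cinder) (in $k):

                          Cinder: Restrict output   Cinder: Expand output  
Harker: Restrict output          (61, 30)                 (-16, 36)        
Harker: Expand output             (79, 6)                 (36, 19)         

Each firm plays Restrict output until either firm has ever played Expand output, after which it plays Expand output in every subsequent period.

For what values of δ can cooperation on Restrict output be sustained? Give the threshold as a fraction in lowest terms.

For Harker: deviation gain 79−61 = 18, per-period punishment loss 61−36 = 25. IC gives δ ≥ 18/43.
For Cinder: gain 6, loss 11 per period, so δ ≥ 6/17.
The tighter constraint is Harker's, so cooperation needs δ ≥ 18/43.

18/43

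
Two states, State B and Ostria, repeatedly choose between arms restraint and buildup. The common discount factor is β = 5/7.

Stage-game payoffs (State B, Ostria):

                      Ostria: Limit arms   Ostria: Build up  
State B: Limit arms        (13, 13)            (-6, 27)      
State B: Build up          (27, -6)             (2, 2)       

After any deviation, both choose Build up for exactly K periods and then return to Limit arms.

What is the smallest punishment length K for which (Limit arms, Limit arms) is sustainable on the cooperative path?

No profitable deviation requires (13−2)(β+…+β^K) ≥ 27−13, i.e. β+…+β^K ≥ 14/11 ≈ 1.2727.
With β = 5/7, the partial sums are K=1: 0.7143, K=2: 1.2245, K=3: 1.5889.
K = 3 is the first length at which the sum reaches 1.2727.

3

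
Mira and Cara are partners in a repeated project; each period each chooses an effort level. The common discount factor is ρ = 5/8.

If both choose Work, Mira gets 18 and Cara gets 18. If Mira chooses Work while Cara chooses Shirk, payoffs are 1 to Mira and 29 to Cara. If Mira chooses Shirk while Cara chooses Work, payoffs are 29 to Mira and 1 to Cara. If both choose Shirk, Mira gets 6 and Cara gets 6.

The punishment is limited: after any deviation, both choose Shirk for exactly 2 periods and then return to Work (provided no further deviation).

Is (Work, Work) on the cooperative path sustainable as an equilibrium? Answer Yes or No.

IC: ρ+…+ρ^2 ≥ (29−18)/(18−6) = 11/12.
At ρ = 5/8: partial sum = 1.0156 ≥ 0.9167. Cooperation sustainable.

Yes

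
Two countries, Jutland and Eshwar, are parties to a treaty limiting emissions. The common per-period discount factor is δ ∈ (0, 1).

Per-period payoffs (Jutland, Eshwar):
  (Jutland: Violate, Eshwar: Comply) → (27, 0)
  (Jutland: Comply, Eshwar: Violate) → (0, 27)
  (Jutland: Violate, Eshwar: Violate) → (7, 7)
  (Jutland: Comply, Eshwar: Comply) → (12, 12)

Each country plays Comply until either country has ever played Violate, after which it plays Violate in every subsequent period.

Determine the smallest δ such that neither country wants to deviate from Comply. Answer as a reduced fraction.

12/(1−δ) ≥ 27 + 7δ/(1−δ)
12 ≥ 27 − 20δ
δ ≥ 15/20 = 3/4.

3/4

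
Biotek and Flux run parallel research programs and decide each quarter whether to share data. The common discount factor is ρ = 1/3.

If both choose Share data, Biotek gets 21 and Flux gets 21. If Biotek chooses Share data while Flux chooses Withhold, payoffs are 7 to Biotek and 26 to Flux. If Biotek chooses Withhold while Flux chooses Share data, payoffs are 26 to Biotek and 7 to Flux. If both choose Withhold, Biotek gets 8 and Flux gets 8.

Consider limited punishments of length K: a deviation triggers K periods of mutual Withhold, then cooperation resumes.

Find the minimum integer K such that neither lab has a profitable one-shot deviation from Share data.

2

No profitable deviation requires (21−8)(ρ+…+ρ^K) ≥ 26−21, i.e. ρ+…+ρ^K ≥ 5/13 ≈ 0.3846.
With ρ = 1/3, the partial sums are K=1: 0.3333, K=2: 0.4444.
K = 2 is the first length at which the sum reaches 0.3846.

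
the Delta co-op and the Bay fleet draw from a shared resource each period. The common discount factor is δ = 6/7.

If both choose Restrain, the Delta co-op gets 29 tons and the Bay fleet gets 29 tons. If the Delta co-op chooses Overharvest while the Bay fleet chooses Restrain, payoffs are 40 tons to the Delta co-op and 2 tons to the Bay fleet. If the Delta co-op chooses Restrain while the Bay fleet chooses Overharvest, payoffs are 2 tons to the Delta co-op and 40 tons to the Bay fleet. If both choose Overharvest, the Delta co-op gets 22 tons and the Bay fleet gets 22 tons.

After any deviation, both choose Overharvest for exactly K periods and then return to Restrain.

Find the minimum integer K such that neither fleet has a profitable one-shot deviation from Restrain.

2

Need Σ_{k=1}^{K} δ^k ≥ (40−29)/(29−22) = 1.5714 at δ = 6/7.
At K = 1 the sum is 0.8571 < 1.5714; at K = 2 it is 1.5918 ≥ 1.5714.
So the minimum punishment length is K = 2.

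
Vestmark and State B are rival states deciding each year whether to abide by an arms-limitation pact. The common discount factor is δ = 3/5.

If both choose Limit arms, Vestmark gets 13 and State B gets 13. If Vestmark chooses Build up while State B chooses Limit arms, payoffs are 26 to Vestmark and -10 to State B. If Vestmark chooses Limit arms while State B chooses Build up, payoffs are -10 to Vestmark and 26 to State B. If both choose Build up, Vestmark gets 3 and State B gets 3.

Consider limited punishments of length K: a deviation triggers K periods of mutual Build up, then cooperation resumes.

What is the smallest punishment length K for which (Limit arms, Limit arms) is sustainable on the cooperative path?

Need Σ_{k=1}^{K} δ^k ≥ (26−13)/(13−3) = 1.3000 at δ = 3/5.
At K = 3 the sum is 1.1760 < 1.3000; at K = 4 it is 1.3056 ≥ 1.3000.
So the minimum punishment length is K = 4.

4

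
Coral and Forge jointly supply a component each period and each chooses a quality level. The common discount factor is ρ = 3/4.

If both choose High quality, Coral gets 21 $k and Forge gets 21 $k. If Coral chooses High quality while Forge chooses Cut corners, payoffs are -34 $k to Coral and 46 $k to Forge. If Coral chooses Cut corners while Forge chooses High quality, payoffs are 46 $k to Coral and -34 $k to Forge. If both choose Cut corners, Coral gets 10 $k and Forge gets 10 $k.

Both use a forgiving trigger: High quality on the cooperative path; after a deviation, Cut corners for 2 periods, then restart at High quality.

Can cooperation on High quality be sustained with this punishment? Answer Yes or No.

No

A one-shot deviation gives 46 now, then 10 for 2 periods, then back to 21.
Gain from deviating: (46−21) today; loss: (21−10) in each of the next 2 periods.
No-deviation condition: (21−10)(ρ+…+ρ^2) ≥ 46−21, i.e. ρ+…+ρ^2 ≥ 25/11.
At ρ = 3/4: ρ+…+ρ^2 = 1.3125 < 2.2727.
So cooperation is not sustainable.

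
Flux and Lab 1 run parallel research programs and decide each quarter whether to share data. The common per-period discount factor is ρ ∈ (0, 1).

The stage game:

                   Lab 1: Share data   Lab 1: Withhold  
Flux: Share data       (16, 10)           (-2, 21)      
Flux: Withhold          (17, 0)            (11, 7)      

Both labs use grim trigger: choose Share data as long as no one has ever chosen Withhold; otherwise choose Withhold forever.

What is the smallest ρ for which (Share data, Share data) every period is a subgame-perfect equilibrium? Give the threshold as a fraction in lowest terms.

Flux: cooperation gives 16 each period; deviation gives 17 once then 11 forever.
  16/(1−ρ) ≥ 17 + 11ρ/(1−ρ) ⇒ ρ ≥ 1/6.
Lab 1: cooperation gives 10 each period; deviation gives 21 once then 7 forever.
  ρ ≥ 11/14.
Both must hold, so the binding constraint is Lab 1's: ρ ≥ 11/14.

11/14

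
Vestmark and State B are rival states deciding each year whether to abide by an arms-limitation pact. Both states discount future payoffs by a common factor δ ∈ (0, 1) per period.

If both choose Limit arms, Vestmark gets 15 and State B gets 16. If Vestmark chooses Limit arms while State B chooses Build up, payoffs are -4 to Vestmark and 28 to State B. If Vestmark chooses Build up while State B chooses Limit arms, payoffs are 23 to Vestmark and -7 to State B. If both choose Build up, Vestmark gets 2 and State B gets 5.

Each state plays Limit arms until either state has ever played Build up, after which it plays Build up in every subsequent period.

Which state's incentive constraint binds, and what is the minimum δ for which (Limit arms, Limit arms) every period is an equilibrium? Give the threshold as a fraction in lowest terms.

Vestmark: cooperation gives 15 each period; deviation gives 23 once then 2 forever.
  15/(1−δ) ≥ 23 + 2δ/(1−δ) ⇒ δ ≥ 8/21.
State B: cooperation gives 16 each period; deviation gives 28 once then 5 forever.
  δ ≥ 12/23.
Both must hold, so the binding constraint is State B's: δ ≥ 12/23.

State B; δ ≥ 12/23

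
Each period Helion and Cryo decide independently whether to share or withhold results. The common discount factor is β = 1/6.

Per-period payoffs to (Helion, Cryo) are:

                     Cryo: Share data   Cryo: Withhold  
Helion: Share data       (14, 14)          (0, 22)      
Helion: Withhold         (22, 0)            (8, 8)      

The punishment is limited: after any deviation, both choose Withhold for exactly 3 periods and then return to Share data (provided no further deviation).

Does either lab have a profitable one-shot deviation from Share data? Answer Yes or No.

A one-shot deviation gives 22 now, then 8 for 3 periods, then back to 14.
Gain from deviating: (22−14) today; loss: (14−8) in each of the next 3 periods.
No-deviation condition: (14−8)(β+…+β^3) ≥ 22−14, i.e. β+…+β^3 ≥ 4/3.
At β = 1/6: β+…+β^3 = 0.1991 < 1.3333.
So cooperation is not sustainable.

Yes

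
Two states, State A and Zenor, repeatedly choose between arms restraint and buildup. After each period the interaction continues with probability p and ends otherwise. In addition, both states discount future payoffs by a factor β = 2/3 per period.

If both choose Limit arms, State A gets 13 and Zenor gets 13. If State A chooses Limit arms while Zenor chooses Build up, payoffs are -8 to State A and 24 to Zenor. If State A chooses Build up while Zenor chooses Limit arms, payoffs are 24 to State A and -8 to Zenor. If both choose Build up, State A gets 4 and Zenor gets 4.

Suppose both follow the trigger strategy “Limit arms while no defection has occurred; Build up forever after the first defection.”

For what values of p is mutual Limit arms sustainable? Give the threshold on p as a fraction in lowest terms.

33/40

With continuation probability p and discount β, the effective per-period discount factor is βp.
Grim-trigger IC: βp ≥ (24−13)/(24−4) = 11/20.
So p ≥ (11/20)/(2/3) = 33/40.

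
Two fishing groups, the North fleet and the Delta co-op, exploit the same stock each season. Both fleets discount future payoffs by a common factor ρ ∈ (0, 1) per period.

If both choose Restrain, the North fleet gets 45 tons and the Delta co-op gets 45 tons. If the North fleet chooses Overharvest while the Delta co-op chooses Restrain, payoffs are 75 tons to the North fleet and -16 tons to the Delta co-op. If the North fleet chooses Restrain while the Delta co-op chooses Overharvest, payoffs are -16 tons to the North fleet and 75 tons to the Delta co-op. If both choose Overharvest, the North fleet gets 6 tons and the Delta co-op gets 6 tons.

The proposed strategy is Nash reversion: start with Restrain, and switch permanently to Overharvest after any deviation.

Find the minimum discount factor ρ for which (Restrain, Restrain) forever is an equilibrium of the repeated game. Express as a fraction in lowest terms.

Cooperation forever yields 45 each period: 45/(1−ρ).
Deviating yields 75 once, then 6 forever: 75 + 6ρ/(1−ρ).
No profitable deviation requires 45/(1−ρ) ≥ 75 + 6ρ/(1−ρ).
Multiplying by (1−ρ): 45 ≥ 75(1−ρ) + 6ρ = 75 − 69ρ.
So 69ρ ≥ 30, i.e. ρ ≥ 30/69 = 10/23.

10/23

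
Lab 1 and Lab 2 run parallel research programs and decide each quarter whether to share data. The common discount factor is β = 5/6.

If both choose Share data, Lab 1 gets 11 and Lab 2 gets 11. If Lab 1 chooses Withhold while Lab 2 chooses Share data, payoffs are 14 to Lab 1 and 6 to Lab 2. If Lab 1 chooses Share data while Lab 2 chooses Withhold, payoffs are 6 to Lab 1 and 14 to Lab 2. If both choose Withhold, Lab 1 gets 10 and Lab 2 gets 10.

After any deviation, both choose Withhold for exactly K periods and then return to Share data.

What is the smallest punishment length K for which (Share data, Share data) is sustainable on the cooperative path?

6

Need Σ_{k=1}^{K} β^k ≥ (14−11)/(11−10) = 3.0000 at β = 5/6.
At K = 5 the sum is 2.9906 < 3.0000; at K = 6 it is 3.3255 ≥ 3.0000.
So the minimum punishment length is K = 6.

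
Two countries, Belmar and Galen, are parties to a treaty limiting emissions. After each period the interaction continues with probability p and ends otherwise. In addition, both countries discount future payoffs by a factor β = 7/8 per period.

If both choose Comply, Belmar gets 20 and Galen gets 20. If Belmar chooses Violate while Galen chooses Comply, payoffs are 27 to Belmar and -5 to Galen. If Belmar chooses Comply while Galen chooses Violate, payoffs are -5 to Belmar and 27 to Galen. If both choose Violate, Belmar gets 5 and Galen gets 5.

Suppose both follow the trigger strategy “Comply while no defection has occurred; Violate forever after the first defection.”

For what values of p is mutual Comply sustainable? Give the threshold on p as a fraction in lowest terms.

With continuation probability p and discount β, the effective per-period discount factor is βp.
Grim-trigger IC: βp ≥ (27−20)/(27−5) = 7/22.
So p ≥ (7/22)/(7/8) = 4/11.

4/11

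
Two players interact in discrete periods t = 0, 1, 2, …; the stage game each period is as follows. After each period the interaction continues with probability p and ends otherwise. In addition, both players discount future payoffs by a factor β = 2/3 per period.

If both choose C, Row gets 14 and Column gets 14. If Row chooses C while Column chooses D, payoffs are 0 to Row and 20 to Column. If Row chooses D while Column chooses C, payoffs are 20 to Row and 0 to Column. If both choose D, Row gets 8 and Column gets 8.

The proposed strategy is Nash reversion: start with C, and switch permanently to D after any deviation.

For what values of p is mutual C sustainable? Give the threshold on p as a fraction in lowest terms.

With continuation probability p and discount β, the effective per-period discount factor is βp.
Grim-trigger IC: βp ≥ (20−14)/(20−8) = 1/2.
So p ≥ (1/2)/(2/3) = 3/4.

3/4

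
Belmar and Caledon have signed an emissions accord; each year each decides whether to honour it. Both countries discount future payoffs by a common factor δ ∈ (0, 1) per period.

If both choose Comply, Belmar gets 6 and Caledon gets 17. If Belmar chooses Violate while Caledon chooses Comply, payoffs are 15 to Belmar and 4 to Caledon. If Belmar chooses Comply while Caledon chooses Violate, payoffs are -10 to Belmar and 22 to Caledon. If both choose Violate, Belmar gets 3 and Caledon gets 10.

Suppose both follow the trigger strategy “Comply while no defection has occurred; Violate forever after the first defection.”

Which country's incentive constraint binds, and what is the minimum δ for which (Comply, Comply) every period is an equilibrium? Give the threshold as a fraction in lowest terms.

Belmar's threshold: (15−6)/(15−3) = 3/4.
Caledon's threshold: (22−17)/(22−10) = 5/12.
3/4 > 5/12, so Belmar binds and δ* = 3/4.

Belmar; δ ≥ 3/4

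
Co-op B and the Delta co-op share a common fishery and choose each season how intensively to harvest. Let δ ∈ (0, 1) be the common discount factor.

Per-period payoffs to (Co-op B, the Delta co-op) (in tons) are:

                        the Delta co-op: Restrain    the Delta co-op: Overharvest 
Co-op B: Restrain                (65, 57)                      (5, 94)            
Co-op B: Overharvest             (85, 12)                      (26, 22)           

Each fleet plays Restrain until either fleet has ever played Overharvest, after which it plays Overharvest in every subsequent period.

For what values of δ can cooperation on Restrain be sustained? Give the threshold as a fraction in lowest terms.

37/72

For Co-op B: deviation gain 85−65 = 20, per-period punishment loss 65−26 = 39. IC gives δ ≥ 20/59.
For the Delta co-op: gain 37, loss 35 per period, so δ ≥ 37/72.
The tighter constraint is the Delta co-op's, so cooperation needs δ ≥ 37/72.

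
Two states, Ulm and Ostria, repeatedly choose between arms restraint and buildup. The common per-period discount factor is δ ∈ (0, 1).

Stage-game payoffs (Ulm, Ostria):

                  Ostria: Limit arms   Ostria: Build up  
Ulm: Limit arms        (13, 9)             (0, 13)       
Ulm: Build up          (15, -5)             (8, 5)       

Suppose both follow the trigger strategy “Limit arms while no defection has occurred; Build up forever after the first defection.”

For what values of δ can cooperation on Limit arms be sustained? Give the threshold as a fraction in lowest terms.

Ulm's threshold: (15−13)/(15−8) = 2/7.
Ostria's threshold: (13−9)/(13−5) = 1/2.
2/7 < 1/2, so Ostria binds and δ* = 1/2.

1/2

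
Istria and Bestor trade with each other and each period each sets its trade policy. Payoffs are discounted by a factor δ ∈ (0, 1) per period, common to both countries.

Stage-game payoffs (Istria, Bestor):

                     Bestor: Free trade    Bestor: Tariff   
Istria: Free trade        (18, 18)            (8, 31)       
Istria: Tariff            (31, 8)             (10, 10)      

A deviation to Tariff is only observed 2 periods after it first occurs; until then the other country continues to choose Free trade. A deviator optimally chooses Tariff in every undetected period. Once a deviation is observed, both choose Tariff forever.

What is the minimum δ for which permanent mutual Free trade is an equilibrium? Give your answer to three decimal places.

Deviating for the 2 undetected periods gains 31−18 = 13 per period over cooperation, then loses 18−10 = 8 per period forever once punishment starts.
Gain: 13(1 + δ + … + δ^1); loss: 8·δ^2/(1−δ).
No profitable deviation ⇔ 13(1−δ^2) ≤ 8·δ^2, i.e. δ^2 ≥ 13/(13+8) = 13/21.
Hence δ ≥ (13/21)^(1/2) ≈ 0.787.

0.787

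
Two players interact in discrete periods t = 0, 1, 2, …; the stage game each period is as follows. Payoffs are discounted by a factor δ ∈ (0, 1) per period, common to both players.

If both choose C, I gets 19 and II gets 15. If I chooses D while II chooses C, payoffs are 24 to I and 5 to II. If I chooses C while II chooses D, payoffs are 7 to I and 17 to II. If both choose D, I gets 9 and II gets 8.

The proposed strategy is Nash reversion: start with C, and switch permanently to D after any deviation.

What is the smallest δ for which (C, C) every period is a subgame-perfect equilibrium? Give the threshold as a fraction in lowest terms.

1/3

For I: deviation gain 24−19 = 5, per-period punishment loss 19−9 = 10. IC gives δ ≥ 5/15 = 1/3.
For II: gain 2, loss 7 per period, so δ ≥ 2/9.
The tighter constraint is I's, so cooperation needs δ ≥ 1/3.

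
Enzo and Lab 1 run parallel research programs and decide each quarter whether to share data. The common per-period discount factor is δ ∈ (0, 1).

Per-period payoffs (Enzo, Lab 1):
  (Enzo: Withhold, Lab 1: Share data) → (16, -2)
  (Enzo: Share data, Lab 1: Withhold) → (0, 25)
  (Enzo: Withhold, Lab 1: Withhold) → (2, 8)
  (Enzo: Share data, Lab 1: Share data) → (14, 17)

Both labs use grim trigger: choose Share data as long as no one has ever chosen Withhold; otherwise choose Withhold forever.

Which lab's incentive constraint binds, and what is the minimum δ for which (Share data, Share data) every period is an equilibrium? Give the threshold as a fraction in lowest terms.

Lab 1; δ ≥ 8/17

Enzo: cooperation gives 14 each period; deviation gives 16 once then 2 forever.
  14/(1−δ) ≥ 16 + 2δ/(1−δ) ⇒ δ ≥ 2/14 = 1/7.
Lab 1: cooperation gives 17 each period; deviation gives 25 once then 8 forever.
  δ ≥ 8/17.
Both must hold, so the binding constraint is Lab 1's: δ ≥ 8/17.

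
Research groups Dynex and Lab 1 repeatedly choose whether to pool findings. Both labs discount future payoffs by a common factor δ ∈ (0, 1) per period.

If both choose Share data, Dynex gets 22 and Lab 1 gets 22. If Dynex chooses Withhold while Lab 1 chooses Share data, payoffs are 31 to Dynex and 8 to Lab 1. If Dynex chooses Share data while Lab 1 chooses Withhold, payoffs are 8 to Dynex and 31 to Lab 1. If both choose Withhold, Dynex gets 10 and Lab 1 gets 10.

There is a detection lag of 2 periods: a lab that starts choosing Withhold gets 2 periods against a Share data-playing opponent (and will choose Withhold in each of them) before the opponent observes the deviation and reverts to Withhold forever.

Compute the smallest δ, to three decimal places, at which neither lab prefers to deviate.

Deviating for the 2 undetected periods gains 31−22 = 9 per period over cooperation, then loses 22−10 = 12 per period forever once punishment starts.
Gain: 9(1 + δ + … + δ^1); loss: 12·δ^2/(1−δ).
No profitable deviation ⇔ 9(1−δ^2) ≤ 12·δ^2, i.e. δ^2 ≥ 9/(9+12) = 3/7.
Hence δ ≥ (3/7)^(1/2) ≈ 0.655.

0.655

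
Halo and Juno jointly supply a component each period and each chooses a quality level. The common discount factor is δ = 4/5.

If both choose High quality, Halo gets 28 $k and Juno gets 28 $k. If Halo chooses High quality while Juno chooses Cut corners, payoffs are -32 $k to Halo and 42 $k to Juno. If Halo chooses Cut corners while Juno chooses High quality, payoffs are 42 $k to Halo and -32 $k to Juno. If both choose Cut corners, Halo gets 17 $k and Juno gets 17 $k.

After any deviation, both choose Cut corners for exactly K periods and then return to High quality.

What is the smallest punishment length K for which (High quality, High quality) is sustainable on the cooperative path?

Need Σ_{k=1}^{K} δ^k ≥ (42−28)/(28−17) = 1.2727 at δ = 4/5.
At K = 1 the sum is 0.8000 < 1.2727; at K = 2 it is 1.4400 ≥ 1.2727.
So the minimum punishment length is K = 2.

2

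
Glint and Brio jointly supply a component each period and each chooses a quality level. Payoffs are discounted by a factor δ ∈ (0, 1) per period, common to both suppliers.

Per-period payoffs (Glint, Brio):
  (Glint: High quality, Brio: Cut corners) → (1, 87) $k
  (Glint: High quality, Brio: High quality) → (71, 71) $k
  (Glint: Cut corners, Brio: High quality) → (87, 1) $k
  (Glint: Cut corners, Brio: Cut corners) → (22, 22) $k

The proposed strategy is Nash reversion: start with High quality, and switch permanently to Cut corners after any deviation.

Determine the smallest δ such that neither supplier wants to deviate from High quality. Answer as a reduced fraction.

One-period gain from deviating is 87 − 71 = 16. The loss is 71 − 22 = 49 in every subsequent period, with present value 49·δ/(1−δ).
Deviation is unprofitable when 49·δ/(1−δ) ≥ 16, i.e. δ/(1−δ) ≥ 16/49.
Equivalently δ ≥ 16/(16+49) = 16/65.

16/65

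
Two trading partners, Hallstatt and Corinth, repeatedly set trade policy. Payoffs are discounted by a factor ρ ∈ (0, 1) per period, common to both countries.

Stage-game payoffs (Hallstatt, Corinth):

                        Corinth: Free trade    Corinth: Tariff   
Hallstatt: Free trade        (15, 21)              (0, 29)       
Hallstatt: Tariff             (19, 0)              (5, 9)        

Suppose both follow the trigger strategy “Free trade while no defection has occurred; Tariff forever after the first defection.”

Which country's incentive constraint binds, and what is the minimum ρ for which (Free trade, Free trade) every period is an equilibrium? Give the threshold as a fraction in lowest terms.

Corinth; ρ ≥ 2/5

Hallstatt: cooperation gives 15 each period; deviation gives 19 once then 5 forever.
  15/(1−ρ) ≥ 19 + 5ρ/(1−ρ) ⇒ ρ ≥ 4/14 = 2/7.
Corinth: cooperation gives 21 each period; deviation gives 29 once then 9 forever.
  ρ ≥ 8/20 = 2/5.
Both must hold, so the binding constraint is Corinth's: ρ ≥ 2/5.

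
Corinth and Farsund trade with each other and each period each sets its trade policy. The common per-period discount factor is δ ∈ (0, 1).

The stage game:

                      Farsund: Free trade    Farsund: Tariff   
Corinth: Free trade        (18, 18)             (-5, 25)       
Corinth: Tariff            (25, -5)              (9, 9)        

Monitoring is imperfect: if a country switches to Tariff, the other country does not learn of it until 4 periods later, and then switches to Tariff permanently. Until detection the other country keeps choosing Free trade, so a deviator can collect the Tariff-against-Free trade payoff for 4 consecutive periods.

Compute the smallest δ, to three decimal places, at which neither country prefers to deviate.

The best deviation is to choose Tariff for all 4 undetected periods, earning 25 each, then 9 forever once detected.
Deviation value: 25(1−δ^4)/(1−δ) + 9δ^4/(1−δ); cooperation value: 18/(1−δ).
IC: 18 ≥ 25(1−δ^4) + 9δ^4 = 25 − 16δ^4.
So δ^4 ≥ 7/16, giving δ ≥ (7/16)^(1/4) ≈ 0.813.

0.813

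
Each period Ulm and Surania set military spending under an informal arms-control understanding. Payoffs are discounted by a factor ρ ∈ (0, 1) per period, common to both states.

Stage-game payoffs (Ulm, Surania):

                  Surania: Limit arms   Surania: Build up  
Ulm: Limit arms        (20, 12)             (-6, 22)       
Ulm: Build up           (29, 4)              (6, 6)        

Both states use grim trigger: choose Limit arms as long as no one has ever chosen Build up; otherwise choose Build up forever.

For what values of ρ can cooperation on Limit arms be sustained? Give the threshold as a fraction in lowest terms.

5/8

Ulm's threshold: (29−20)/(29−6) = 9/23.
Surania's threshold: (22−12)/(22−6) = 5/8.
9/23 < 5/8, so Surania binds and ρ* = 5/8.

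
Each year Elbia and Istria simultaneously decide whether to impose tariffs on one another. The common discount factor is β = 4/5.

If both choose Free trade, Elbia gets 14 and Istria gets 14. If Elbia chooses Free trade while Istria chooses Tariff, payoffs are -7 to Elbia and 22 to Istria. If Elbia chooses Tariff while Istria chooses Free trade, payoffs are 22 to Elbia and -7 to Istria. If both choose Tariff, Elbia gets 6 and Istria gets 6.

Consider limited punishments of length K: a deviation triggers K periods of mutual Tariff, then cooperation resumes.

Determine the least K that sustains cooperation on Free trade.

2

IC: β(1−β^K)/(1−β) ≥ (22−14)/(14−6) = 1.
With β = 4/5: need 1 − β^K ≥ 1·(1−4/5)/(4/5), i.e. β^K ≤ 0.7500.
Since (4/5)^1 = 0.8000 and (4/5)^2 = 0.6400, the smallest such K is 2.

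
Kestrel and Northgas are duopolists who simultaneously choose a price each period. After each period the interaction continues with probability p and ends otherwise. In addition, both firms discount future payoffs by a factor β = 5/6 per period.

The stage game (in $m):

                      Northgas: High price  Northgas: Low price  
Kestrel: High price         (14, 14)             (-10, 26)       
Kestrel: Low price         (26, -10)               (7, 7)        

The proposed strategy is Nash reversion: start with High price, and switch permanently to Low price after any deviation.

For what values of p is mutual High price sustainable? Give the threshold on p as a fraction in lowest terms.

With continuation probability p and discount β, the effective per-period discount factor is βp.
Grim-trigger IC: βp ≥ (26−14)/(26−7) = 12/19.
So p ≥ (12/19)/(5/6) = 72/95.

72/95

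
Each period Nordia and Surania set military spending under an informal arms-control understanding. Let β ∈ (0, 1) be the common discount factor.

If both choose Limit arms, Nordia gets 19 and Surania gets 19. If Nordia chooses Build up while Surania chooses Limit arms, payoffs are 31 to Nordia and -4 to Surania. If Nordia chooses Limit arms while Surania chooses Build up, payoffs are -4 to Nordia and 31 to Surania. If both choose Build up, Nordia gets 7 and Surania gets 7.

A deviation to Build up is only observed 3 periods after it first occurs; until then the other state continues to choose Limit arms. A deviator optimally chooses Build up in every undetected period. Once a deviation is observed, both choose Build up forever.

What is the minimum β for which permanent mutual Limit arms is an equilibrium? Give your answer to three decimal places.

0.794

The best deviation is to choose Build up for all 3 undetected periods, earning 31 each, then 7 forever once detected.
Deviation value: 31(1−β^3)/(1−β) + 7β^3/(1−β); cooperation value: 19/(1−β).
IC: 19 ≥ 31(1−β^3) + 7β^3 = 31 − 24β^3.
So β^3 ≥ 12/24 = 1/2, giving β ≥ (1/2)^(1/3) ≈ 0.794.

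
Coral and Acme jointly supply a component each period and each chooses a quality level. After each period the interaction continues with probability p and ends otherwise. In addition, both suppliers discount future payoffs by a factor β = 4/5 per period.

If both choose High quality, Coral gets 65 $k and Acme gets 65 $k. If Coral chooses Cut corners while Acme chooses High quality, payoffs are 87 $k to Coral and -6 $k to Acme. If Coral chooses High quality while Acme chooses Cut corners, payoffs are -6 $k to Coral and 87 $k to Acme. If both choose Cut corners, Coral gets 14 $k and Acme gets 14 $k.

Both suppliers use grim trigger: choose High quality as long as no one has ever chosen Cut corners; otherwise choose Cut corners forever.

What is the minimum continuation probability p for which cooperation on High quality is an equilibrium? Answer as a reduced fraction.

55/146

Expected continuation weight on next period's payoff is β·p = 4/5·p, which plays the role of the discount factor.
Cooperation requires 4/5·p ≥ (87−65)/(87−14) = 22/73, hence p ≥ 55/146.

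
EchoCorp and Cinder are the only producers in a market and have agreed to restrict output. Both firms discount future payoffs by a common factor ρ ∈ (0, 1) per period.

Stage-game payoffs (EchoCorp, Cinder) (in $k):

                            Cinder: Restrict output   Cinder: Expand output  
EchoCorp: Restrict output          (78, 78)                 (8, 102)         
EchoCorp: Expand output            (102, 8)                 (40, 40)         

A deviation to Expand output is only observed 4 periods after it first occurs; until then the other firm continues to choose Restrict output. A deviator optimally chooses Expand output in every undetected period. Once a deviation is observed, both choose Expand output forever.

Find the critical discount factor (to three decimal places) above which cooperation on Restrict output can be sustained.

0.789

The best deviation is to choose Expand output for all 4 undetected periods, earning 102 each, then 40 forever once detected.
Deviation value: 102(1−ρ^4)/(1−ρ) + 40ρ^4/(1−ρ); cooperation value: 78/(1−ρ).
IC: 78 ≥ 102(1−ρ^4) + 40ρ^4 = 102 − 62ρ^4.
So ρ^4 ≥ 24/62 = 12/31, giving ρ ≥ (12/31)^(1/4) ≈ 0.789.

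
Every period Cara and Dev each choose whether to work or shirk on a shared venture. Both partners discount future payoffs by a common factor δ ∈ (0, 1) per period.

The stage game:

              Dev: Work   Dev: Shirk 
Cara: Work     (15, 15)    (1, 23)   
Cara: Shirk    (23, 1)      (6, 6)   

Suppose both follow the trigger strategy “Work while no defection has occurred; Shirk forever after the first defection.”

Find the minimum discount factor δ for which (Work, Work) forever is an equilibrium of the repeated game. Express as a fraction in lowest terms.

Cooperation forever yields 15 each period: 15/(1−δ).
Deviating yields 23 once, then 6 forever: 23 + 6δ/(1−δ).
No profitable deviation requires 15/(1−δ) ≥ 23 + 6δ/(1−δ).
Multiplying by (1−δ): 15 ≥ 23(1−δ) + 6δ = 23 − 17δ.
So 17δ ≥ 8, i.e. δ ≥ 8/17.

8/17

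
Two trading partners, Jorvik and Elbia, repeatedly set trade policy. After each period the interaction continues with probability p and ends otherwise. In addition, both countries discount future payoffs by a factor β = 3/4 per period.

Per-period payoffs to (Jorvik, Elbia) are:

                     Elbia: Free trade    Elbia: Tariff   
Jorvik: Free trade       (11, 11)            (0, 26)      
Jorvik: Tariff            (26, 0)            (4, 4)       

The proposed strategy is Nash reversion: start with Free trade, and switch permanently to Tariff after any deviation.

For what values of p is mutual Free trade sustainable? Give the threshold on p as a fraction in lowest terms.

10/11

With continuation probability p and discount β, the effective per-period discount factor is βp.
Grim-trigger IC: βp ≥ (26−11)/(26−4) = 15/22.
So p ≥ (15/22)/(3/4) = 10/11.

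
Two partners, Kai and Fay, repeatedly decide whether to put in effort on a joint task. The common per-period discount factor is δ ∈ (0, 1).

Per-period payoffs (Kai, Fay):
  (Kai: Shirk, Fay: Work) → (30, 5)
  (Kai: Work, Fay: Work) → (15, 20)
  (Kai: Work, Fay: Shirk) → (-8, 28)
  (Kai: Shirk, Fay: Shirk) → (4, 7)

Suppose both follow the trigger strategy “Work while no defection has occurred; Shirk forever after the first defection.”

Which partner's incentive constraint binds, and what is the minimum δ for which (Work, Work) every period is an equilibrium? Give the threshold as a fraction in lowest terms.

Kai: cooperation gives 15 each period; deviation gives 30 once then 4 forever.
  15/(1−δ) ≥ 30 + 4δ/(1−δ) ⇒ δ ≥ 15/26.
Fay: cooperation gives 20 each period; deviation gives 28 once then 7 forever.
  δ ≥ 8/21.
Both must hold, so the binding constraint is Kai's: δ ≥ 15/26.

Kai; δ ≥ 15/26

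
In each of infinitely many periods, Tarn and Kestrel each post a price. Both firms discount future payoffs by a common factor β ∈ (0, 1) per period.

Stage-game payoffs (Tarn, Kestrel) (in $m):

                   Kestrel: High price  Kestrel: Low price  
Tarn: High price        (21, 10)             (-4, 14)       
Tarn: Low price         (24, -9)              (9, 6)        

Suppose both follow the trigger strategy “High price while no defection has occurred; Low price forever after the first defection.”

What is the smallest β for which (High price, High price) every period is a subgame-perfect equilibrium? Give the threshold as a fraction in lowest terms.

1/2

Tarn: cooperation gives 21 each period; deviation gives 24 once then 9 forever.
  21/(1−β) ≥ 24 + 9β/(1−β) ⇒ β ≥ 3/15 = 1/5.
Kestrel: cooperation gives 10 each period; deviation gives 14 once then 6 forever.
  β ≥ 4/8 = 1/2.
Both must hold, so the binding constraint is Kestrel's: β ≥ 1/2.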